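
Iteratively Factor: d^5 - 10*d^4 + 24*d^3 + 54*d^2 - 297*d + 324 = (d - 3)*(d^4 - 7*d^3 + 3*d^2 + 63*d - 108) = (d - 3)^2*(d^3 - 4*d^2 - 9*d + 36) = (d - 3)^3*(d^2 - d - 12) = (d - 4)*(d - 3)^3*(d + 3)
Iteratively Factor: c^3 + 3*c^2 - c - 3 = (c - 1)*(c^2 + 4*c + 3) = (c - 1)*(c + 1)*(c + 3)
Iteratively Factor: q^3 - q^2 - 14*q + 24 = (q + 4)*(q^2 - 5*q + 6) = (q - 3)*(q + 4)*(q - 2)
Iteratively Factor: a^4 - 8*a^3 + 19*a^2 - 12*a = (a - 3)*(a^3 - 5*a^2 + 4*a) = (a - 4)*(a - 3)*(a^2 - a) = (a - 4)*(a - 3)*(a - 1)*(a)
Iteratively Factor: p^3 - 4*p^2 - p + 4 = (p + 1)*(p^2 - 5*p + 4) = (p - 1)*(p + 1)*(p - 4)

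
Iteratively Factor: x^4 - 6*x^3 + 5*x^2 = (x - 5)*(x^3 - x^2) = x*(x - 5)*(x^2 - x) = x*(x - 5)*(x - 1)*(x)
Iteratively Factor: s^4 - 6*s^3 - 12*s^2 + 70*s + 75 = (s - 5)*(s^3 - s^2 - 17*s - 15) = (s - 5)*(s + 3)*(s^2 - 4*s - 5) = (s - 5)^2*(s + 3)*(s + 1)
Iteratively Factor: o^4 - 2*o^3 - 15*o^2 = (o)*(o^3 - 2*o^2 - 15*o) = o^2*(o^2 - 2*o - 15) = o^2*(o + 3)*(o - 5)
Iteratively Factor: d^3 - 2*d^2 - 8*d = (d + 2)*(d^2 - 4*d) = (d - 4)*(d + 2)*(d)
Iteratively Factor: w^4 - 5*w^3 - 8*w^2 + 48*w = (w)*(w^3 - 5*w^2 - 8*w + 48) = w*(w - 4)*(w^2 - w - 12) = w*(w - 4)*(w + 3)*(w - 4)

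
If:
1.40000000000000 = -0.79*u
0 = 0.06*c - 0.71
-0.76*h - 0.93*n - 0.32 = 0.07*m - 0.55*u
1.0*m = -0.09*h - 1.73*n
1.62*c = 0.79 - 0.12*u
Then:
No Solution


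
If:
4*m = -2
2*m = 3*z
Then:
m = -1/2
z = -1/3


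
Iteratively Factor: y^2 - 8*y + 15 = (y - 5)*(y - 3)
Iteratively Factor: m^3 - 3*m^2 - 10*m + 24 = (m - 2)*(m^2 - m - 12) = (m - 2)*(m + 3)*(m - 4)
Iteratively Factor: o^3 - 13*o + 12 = (o - 1)*(o^2 + o - 12) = (o - 3)*(o - 1)*(o + 4)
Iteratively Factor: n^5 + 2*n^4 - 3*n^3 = (n + 3)*(n^4 - n^3) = n*(n + 3)*(n^3 - n^2) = n^2*(n + 3)*(n^2 - n) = n^2*(n - 1)*(n + 3)*(n)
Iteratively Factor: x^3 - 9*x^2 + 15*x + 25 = (x - 5)*(x^2 - 4*x - 5) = (x - 5)*(x + 1)*(x - 5)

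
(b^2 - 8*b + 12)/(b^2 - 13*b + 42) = (b - 2)/(b - 7)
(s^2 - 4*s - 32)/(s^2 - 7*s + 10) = (s^2 - 4*s - 32)/(s^2 - 7*s + 10)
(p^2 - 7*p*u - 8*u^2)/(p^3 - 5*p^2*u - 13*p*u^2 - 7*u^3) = (p - 8*u)/(p^2 - 6*p*u - 7*u^2)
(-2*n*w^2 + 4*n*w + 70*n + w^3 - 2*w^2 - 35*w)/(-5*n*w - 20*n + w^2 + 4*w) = (2*n*w^2 - 4*n*w - 70*n - w^3 + 2*w^2 + 35*w)/(5*n*w + 20*n - w^2 - 4*w)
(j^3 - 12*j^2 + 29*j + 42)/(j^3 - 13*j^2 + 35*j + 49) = (j - 6)/(j - 7)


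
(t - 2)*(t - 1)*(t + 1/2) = t^3 - 5*t^2/2 + t/2 + 1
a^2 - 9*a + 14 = (a - 7)*(a - 2)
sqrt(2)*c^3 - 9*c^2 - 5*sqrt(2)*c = c*(c - 5*sqrt(2))*(sqrt(2)*c + 1)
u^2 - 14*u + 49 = (u - 7)^2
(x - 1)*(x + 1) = x^2 - 1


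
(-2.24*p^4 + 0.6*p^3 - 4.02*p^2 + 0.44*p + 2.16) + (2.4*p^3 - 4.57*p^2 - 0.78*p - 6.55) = -2.24*p^4 + 3.0*p^3 - 8.59*p^2 - 0.34*p - 4.39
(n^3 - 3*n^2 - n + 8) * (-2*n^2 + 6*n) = -2*n^5 + 12*n^4 - 16*n^3 - 22*n^2 + 48*n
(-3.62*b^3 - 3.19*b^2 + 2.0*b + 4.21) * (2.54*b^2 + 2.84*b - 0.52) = -9.1948*b^5 - 18.3834*b^4 - 2.0972*b^3 + 18.0322*b^2 + 10.9164*b - 2.1892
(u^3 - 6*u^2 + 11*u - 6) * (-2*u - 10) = -2*u^4 + 2*u^3 + 38*u^2 - 98*u + 60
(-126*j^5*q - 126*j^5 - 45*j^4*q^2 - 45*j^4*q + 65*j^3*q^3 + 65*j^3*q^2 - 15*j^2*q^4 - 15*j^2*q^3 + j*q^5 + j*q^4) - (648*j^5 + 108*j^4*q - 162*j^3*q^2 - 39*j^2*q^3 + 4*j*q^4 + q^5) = -126*j^5*q - 774*j^5 - 45*j^4*q^2 - 153*j^4*q + 65*j^3*q^3 + 227*j^3*q^2 - 15*j^2*q^4 + 24*j^2*q^3 + j*q^5 - 3*j*q^4 - q^5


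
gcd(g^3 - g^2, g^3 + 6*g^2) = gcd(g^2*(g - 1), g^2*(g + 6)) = g^2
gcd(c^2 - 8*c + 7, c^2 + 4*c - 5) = c - 1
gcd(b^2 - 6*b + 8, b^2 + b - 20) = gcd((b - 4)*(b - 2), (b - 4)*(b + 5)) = b - 4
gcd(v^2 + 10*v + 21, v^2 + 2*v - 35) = v + 7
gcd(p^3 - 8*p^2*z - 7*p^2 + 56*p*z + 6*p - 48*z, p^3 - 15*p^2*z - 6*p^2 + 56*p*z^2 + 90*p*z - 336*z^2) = -p^2 + 8*p*z + 6*p - 48*z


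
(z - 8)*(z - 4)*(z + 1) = z^3 - 11*z^2 + 20*z + 32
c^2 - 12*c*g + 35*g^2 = (c - 7*g)*(c - 5*g)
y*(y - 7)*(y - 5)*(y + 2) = y^4 - 10*y^3 + 11*y^2 + 70*y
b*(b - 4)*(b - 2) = b^3 - 6*b^2 + 8*b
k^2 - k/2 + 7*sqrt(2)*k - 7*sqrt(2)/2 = (k - 1/2)*(k + 7*sqrt(2))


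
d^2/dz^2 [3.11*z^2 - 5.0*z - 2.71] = 6.22000000000000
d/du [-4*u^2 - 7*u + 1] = -8*u - 7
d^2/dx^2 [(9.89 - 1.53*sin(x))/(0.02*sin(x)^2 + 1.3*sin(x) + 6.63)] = (0.000612000000000001*sin(x)^5 - 0.055604*sin(x)^4 - 1.989912*sin(x)^3 - 24.631778*sin(x)^2 + 155.256075*sin(x) + 57.179512)/(0.02*sin(x)^2 + 1.3*sin(x) + 6.63)^3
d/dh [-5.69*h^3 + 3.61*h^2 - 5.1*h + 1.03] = -17.07*h^2 + 7.22*h - 5.1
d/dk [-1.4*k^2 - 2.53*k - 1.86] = -2.8*k - 2.53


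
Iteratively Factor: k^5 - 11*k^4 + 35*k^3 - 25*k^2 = (k - 5)*(k^4 - 6*k^3 + 5*k^2) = (k - 5)^2*(k^3 - k^2) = k*(k - 5)^2*(k^2 - k) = k^2*(k - 5)^2*(k - 1)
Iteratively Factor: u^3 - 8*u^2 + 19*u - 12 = (u - 4)*(u^2 - 4*u + 3) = (u - 4)*(u - 1)*(u - 3)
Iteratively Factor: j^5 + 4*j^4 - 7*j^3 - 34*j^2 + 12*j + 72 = (j + 3)*(j^4 + j^3 - 10*j^2 - 4*j + 24) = (j + 2)*(j + 3)*(j^3 - j^2 - 8*j + 12) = (j - 2)*(j + 2)*(j + 3)*(j^2 + j - 6) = (j - 2)*(j + 2)*(j + 3)^2*(j - 2)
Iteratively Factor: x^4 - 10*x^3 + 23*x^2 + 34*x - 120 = (x - 3)*(x^3 - 7*x^2 + 2*x + 40) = (x - 4)*(x - 3)*(x^2 - 3*x - 10) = (x - 4)*(x - 3)*(x + 2)*(x - 5)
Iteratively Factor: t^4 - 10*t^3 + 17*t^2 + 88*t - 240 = (t - 4)*(t^3 - 6*t^2 - 7*t + 60) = (t - 4)*(t + 3)*(t^2 - 9*t + 20) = (t - 5)*(t - 4)*(t + 3)*(t - 4)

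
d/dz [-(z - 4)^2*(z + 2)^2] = -4*z^3 + 12*z^2 + 24*z - 32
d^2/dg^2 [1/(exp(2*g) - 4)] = 4*(exp(2*g) + 4)*exp(2*g)/(exp(2*g) - 4)^3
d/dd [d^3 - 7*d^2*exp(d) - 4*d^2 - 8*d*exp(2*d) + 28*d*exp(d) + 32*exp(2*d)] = -7*d^2*exp(d) + 3*d^2 - 16*d*exp(2*d) + 14*d*exp(d) - 8*d + 56*exp(2*d) + 28*exp(d)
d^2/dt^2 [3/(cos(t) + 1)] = 3*(sin(t)^2 + cos(t) + 1)/(cos(t) + 1)^3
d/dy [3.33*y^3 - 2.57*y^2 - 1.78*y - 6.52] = 9.99*y^2 - 5.14*y - 1.78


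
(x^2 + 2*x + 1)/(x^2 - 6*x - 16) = (x^2 + 2*x + 1)/(x^2 - 6*x - 16)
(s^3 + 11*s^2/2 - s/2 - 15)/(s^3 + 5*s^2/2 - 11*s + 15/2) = (s + 2)/(s - 1)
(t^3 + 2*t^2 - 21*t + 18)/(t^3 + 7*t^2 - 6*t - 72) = (t - 1)/(t + 4)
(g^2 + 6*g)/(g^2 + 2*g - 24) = g/(g - 4)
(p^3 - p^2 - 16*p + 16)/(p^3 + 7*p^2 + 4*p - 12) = (p^2 - 16)/(p^2 + 8*p + 12)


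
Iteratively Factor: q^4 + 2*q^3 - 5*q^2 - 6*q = (q)*(q^3 + 2*q^2 - 5*q - 6) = q*(q - 2)*(q^2 + 4*q + 3) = q*(q - 2)*(q + 3)*(q + 1)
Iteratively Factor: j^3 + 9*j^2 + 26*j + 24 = (j + 3)*(j^2 + 6*j + 8) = (j + 3)*(j + 4)*(j + 2)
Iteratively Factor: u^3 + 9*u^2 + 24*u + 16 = (u + 4)*(u^2 + 5*u + 4) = (u + 1)*(u + 4)*(u + 4)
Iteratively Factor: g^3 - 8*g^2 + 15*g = (g - 5)*(g^2 - 3*g) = (g - 5)*(g - 3)*(g)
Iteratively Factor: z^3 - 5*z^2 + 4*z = (z)*(z^2 - 5*z + 4) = z*(z - 4)*(z - 1)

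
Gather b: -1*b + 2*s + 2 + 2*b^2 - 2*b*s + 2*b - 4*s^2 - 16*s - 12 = 2*b^2 + b*(1 - 2*s) - 4*s^2 - 14*s - 10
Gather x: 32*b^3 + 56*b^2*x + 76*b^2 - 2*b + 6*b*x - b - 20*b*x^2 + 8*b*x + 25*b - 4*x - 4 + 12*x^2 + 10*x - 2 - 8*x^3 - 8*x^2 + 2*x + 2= 32*b^3 + 76*b^2 + 22*b - 8*x^3 + x^2*(4 - 20*b) + x*(56*b^2 + 14*b + 8) - 4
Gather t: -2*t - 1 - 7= -2*t - 8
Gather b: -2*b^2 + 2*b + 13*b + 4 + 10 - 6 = -2*b^2 + 15*b + 8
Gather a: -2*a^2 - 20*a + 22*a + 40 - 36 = -2*a^2 + 2*a + 4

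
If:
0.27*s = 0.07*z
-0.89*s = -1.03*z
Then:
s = 0.00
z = 0.00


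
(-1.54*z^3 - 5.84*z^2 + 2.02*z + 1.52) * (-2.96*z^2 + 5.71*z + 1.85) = 4.5584*z^5 + 8.493*z^4 - 42.1746*z^3 - 3.769*z^2 + 12.4162*z + 2.812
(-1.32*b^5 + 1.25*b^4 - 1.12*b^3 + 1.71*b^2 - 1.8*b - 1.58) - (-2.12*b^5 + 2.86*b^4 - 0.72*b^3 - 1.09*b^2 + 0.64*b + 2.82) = 0.8*b^5 - 1.61*b^4 - 0.4*b^3 + 2.8*b^2 - 2.44*b - 4.4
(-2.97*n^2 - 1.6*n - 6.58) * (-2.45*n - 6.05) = 7.2765*n^3 + 21.8885*n^2 + 25.801*n + 39.809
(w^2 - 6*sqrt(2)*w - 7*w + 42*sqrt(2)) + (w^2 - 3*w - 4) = 2*w^2 - 10*w - 6*sqrt(2)*w - 4 + 42*sqrt(2)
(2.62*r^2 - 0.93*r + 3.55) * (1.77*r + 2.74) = 4.6374*r^3 + 5.5327*r^2 + 3.7353*r + 9.727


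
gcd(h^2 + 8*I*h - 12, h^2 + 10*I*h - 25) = 1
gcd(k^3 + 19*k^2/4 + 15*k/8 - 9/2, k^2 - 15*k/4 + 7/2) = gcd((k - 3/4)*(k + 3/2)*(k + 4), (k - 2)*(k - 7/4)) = 1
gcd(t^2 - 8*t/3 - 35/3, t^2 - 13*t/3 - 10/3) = t - 5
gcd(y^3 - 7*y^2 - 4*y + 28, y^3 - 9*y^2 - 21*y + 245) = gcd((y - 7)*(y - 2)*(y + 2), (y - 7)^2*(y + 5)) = y - 7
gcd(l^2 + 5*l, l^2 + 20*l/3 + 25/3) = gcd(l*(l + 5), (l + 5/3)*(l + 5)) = l + 5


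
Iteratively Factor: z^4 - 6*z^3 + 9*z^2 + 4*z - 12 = (z - 3)*(z^3 - 3*z^2 + 4) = (z - 3)*(z - 2)*(z^2 - z - 2) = (z - 3)*(z - 2)^2*(z + 1)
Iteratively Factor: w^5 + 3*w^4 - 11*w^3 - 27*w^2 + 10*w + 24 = (w + 2)*(w^4 + w^3 - 13*w^2 - w + 12) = (w + 1)*(w + 2)*(w^3 - 13*w + 12) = (w - 3)*(w + 1)*(w + 2)*(w^2 + 3*w - 4) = (w - 3)*(w - 1)*(w + 1)*(w + 2)*(w + 4)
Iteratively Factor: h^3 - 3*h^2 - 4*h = (h + 1)*(h^2 - 4*h) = (h - 4)*(h + 1)*(h)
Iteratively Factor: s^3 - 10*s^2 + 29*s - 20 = (s - 5)*(s^2 - 5*s + 4) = (s - 5)*(s - 4)*(s - 1)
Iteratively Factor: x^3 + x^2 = (x)*(x^2 + x) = x^2*(x + 1)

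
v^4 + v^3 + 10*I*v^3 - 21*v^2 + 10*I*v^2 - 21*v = v*(v + 1)*(v + 3*I)*(v + 7*I)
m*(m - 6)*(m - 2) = m^3 - 8*m^2 + 12*m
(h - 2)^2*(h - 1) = h^3 - 5*h^2 + 8*h - 4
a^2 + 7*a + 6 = (a + 1)*(a + 6)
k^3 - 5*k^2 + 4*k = k*(k - 4)*(k - 1)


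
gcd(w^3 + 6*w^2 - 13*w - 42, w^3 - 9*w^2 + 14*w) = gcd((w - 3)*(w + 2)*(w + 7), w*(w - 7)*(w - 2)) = 1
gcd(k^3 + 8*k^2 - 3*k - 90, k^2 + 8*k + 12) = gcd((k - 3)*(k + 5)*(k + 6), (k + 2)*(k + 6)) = k + 6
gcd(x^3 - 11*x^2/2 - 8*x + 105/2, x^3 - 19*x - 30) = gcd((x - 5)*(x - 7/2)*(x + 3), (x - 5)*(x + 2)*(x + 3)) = x^2 - 2*x - 15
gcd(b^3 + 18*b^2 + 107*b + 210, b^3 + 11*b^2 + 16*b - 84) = b^2 + 13*b + 42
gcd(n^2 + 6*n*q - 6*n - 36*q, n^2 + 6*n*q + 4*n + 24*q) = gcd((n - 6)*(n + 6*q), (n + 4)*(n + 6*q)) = n + 6*q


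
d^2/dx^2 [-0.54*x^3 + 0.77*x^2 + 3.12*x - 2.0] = 1.54 - 3.24*x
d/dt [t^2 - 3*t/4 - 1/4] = 2*t - 3/4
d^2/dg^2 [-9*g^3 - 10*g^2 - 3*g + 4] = -54*g - 20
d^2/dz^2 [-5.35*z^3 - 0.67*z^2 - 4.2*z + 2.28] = -32.1*z - 1.34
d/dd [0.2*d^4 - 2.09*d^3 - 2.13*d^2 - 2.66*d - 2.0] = 0.8*d^3 - 6.27*d^2 - 4.26*d - 2.66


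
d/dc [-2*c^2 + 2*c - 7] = 2 - 4*c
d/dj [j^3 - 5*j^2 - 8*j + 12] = 3*j^2 - 10*j - 8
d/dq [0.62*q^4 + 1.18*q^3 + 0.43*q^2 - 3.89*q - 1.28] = 2.48*q^3 + 3.54*q^2 + 0.86*q - 3.89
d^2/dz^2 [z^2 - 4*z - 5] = 2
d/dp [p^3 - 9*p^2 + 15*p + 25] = 3*p^2 - 18*p + 15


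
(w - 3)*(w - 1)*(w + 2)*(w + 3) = w^4 + w^3 - 11*w^2 - 9*w + 18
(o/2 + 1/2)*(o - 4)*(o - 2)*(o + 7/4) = o^4/2 - 13*o^3/8 - 27*o^2/8 + 23*o/4 + 7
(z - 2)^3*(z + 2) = z^4 - 4*z^3 + 16*z - 16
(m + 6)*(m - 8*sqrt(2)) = m^2 - 8*sqrt(2)*m + 6*m - 48*sqrt(2)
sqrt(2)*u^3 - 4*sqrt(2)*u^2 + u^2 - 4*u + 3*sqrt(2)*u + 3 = (u - 3)*(u - 1)*(sqrt(2)*u + 1)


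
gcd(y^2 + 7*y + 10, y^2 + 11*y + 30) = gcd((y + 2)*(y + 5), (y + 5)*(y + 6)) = y + 5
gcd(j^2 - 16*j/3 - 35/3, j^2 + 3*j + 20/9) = j + 5/3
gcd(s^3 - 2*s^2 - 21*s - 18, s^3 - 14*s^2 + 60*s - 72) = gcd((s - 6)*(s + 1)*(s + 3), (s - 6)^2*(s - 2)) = s - 6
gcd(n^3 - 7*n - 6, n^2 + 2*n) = n + 2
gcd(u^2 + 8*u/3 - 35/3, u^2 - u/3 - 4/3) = 1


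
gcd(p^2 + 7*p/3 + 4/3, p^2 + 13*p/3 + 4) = p + 4/3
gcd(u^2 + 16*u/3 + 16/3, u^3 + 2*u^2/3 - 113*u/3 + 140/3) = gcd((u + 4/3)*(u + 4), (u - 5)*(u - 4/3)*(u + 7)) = 1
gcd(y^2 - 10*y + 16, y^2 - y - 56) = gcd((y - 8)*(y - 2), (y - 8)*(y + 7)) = y - 8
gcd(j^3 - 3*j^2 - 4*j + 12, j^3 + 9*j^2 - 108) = j - 3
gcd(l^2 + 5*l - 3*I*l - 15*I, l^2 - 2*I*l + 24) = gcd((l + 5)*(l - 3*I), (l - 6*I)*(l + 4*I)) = 1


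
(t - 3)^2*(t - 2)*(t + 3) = t^4 - 5*t^3 - 3*t^2 + 45*t - 54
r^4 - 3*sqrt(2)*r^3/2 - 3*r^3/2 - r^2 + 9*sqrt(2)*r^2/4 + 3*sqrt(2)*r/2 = r*(r - 2)*(r + 1/2)*(r - 3*sqrt(2)/2)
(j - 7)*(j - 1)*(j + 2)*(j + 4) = j^4 - 2*j^3 - 33*j^2 - 22*j + 56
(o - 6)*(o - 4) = o^2 - 10*o + 24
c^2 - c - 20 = (c - 5)*(c + 4)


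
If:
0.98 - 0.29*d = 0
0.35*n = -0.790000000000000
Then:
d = 3.38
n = -2.26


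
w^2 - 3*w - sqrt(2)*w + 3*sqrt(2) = (w - 3)*(w - sqrt(2))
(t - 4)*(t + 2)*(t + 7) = t^3 + 5*t^2 - 22*t - 56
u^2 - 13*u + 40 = (u - 8)*(u - 5)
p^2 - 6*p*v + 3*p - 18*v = (p + 3)*(p - 6*v)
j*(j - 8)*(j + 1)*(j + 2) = j^4 - 5*j^3 - 22*j^2 - 16*j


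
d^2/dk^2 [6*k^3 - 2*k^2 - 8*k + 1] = 36*k - 4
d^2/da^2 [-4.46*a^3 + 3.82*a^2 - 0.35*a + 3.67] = 7.64 - 26.76*a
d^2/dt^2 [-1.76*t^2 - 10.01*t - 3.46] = -3.52000000000000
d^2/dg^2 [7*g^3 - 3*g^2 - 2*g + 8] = 42*g - 6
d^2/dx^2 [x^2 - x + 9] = 2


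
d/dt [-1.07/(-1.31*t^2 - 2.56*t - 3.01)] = (-2.8034*t - 2.7392)/(1.31*t^2 + 2.56*t + 3.01)^2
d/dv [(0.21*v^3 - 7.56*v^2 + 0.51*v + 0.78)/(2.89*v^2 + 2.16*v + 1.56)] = (0.6069*v^4 + 0.907199999999996*v^3 - 16.8207*v^2 - 28.0956*v - 0.8892)/(8.3521*v^4 + 12.4848*v^3 + 13.6824*v^2 + 6.7392*v + 2.4336)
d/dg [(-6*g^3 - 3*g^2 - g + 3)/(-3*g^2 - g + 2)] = (18*g^4 + 12*g^3 - 36*g^2 + 6*g + 1)/(9*g^4 + 6*g^3 - 11*g^2 - 4*g + 4)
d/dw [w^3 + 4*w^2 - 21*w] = 3*w^2 + 8*w - 21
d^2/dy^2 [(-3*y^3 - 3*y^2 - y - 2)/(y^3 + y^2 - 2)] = 2*(-3*y^5 - 51*y^4 - 65*y^3 - 36*y^2 - 54*y - 16)/(y^9 + 3*y^8 + 3*y^7 - 5*y^6 - 12*y^5 - 6*y^4 + 12*y^3 + 12*y^2 - 8)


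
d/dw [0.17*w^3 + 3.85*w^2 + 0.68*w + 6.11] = 0.51*w^2 + 7.7*w + 0.68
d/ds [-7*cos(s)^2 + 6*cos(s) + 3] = 2*(7*cos(s) - 3)*sin(s)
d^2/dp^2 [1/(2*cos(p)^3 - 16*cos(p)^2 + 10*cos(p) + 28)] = ((23*cos(p) - 64*cos(2*p) + 9*cos(3*p))*(cos(p)^3 - 8*cos(p)^2 + 5*cos(p) + 14)/8 + (3*cos(p)^2 - 16*cos(p) + 5)^2*sin(p)^2)/(cos(p)^3 - 8*cos(p)^2 + 5*cos(p) + 14)^3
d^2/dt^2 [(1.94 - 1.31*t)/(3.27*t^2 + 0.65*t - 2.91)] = (-(1.31*t - 1.94)*(6.54*t + 0.65)*(13.08*t + 1.3) + (25.7022*t - 10.9846)*(3.27*t^2 + 0.65*t - 2.91))/(3.27*t^2 + 0.65*t - 2.91)^3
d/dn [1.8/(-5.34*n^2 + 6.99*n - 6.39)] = (19.224*n - 12.582)/(5.34*n^2 - 6.99*n + 6.39)^2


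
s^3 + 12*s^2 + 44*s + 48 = (s + 2)*(s + 4)*(s + 6)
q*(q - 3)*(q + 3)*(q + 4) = q^4 + 4*q^3 - 9*q^2 - 36*q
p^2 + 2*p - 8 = (p - 2)*(p + 4)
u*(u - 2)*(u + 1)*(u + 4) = u^4 + 3*u^3 - 6*u^2 - 8*u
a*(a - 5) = a^2 - 5*a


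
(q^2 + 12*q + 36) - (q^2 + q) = 11*q + 36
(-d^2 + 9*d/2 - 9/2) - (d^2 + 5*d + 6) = -2*d^2 - d/2 - 21/2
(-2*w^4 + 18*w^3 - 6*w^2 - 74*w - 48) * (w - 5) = -2*w^5 + 28*w^4 - 96*w^3 - 44*w^2 + 322*w + 240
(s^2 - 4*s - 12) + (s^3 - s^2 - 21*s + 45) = s^3 - 25*s + 33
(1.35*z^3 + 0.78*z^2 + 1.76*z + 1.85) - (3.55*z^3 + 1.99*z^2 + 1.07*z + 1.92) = -2.2*z^3 - 1.21*z^2 + 0.69*z - 0.0699999999999998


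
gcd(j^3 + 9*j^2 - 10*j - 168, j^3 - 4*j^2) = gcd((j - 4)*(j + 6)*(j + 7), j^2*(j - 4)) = j - 4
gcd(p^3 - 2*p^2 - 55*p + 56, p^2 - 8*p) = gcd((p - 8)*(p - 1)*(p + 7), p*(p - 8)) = p - 8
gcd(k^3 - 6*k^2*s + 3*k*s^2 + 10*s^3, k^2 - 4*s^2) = -k + 2*s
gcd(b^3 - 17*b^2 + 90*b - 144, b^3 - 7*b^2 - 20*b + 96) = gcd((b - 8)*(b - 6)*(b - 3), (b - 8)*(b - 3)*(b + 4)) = b^2 - 11*b + 24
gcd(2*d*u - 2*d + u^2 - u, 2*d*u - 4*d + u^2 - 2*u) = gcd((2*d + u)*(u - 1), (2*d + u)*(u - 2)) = 2*d + u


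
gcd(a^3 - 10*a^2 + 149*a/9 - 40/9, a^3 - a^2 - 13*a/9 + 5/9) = a^2 - 2*a + 5/9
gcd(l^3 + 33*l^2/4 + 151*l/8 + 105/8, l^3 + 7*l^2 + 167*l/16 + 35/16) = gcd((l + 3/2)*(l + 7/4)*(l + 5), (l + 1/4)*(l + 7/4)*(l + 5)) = l^2 + 27*l/4 + 35/4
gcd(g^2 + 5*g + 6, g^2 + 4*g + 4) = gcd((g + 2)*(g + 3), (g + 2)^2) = g + 2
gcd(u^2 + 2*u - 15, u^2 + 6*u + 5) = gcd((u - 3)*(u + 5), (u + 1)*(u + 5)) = u + 5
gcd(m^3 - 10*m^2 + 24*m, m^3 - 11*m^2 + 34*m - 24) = m^2 - 10*m + 24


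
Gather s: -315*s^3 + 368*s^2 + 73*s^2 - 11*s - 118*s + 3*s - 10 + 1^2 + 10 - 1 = -315*s^3 + 441*s^2 - 126*s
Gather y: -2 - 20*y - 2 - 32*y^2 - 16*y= -32*y^2 - 36*y - 4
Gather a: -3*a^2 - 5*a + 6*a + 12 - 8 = -3*a^2 + a + 4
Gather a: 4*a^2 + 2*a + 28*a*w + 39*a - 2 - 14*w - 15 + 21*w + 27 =4*a^2 + a*(28*w + 41) + 7*w + 10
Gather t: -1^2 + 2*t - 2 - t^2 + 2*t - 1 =-t^2 + 4*t - 4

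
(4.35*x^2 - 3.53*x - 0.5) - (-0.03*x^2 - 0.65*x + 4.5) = 4.38*x^2 - 2.88*x - 5.0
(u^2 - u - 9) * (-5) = -5*u^2 + 5*u + 45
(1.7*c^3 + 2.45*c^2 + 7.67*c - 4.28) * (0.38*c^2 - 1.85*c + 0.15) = 0.646*c^5 - 2.214*c^4 - 1.3629*c^3 - 15.4484*c^2 + 9.0685*c - 0.642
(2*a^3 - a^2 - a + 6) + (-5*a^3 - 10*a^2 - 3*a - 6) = -3*a^3 - 11*a^2 - 4*a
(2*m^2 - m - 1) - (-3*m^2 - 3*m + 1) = 5*m^2 + 2*m - 2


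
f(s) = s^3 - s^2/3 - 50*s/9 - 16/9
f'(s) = 3*s^2 - 2*s/3 - 50/9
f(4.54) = 59.71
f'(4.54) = 53.25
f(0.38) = -3.88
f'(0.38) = -5.38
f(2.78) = 1.69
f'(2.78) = 15.78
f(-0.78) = 1.88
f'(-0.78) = -3.21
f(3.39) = 14.52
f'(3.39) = 26.66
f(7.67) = 387.22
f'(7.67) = 165.82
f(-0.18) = -0.79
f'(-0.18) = -5.34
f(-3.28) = -22.43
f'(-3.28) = 28.91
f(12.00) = 1611.56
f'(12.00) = 418.44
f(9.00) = 650.22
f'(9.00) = 231.44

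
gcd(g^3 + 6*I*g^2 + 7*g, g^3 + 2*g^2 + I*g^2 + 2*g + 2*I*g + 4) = g - I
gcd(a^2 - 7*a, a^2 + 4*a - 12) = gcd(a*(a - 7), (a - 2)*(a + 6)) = 1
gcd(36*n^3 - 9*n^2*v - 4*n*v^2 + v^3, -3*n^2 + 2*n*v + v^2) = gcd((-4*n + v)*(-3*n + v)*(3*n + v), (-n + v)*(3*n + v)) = 3*n + v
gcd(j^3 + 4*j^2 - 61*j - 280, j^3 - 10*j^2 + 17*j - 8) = j - 8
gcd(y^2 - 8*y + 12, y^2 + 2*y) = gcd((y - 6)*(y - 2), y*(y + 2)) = 1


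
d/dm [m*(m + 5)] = 2*m + 5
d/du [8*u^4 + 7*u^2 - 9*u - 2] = 32*u^3 + 14*u - 9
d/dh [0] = 0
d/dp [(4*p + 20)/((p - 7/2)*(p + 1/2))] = 16*(-4*p^2 - 40*p + 53)/(16*p^4 - 96*p^3 + 88*p^2 + 168*p + 49)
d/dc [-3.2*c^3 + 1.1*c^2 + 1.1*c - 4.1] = -9.6*c^2 + 2.2*c + 1.1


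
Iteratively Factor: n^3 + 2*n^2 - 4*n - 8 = (n + 2)*(n^2 - 4) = (n - 2)*(n + 2)*(n + 2)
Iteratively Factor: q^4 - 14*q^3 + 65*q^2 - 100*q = (q - 5)*(q^3 - 9*q^2 + 20*q) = (q - 5)*(q - 4)*(q^2 - 5*q) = q*(q - 5)*(q - 4)*(q - 5)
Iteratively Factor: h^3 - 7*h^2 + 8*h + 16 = (h - 4)*(h^2 - 3*h - 4) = (h - 4)^2*(h + 1)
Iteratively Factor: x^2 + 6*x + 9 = (x + 3)*(x + 3)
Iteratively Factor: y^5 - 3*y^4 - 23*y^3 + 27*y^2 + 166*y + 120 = (y - 4)*(y^4 + y^3 - 19*y^2 - 49*y - 30) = (y - 4)*(y + 1)*(y^3 - 19*y - 30) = (y - 4)*(y + 1)*(y + 2)*(y^2 - 2*y - 15) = (y - 5)*(y - 4)*(y + 1)*(y + 2)*(y + 3)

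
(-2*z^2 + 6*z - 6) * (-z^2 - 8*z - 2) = 2*z^4 + 10*z^3 - 38*z^2 + 36*z + 12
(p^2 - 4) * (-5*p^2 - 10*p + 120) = -5*p^4 - 10*p^3 + 140*p^2 + 40*p - 480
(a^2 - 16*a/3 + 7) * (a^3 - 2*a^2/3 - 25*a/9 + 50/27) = a^5 - 6*a^4 + 70*a^3/9 + 12*a^2 - 2375*a/81 + 350/27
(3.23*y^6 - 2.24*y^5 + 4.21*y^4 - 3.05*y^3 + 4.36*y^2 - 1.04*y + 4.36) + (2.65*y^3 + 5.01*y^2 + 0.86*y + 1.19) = 3.23*y^6 - 2.24*y^5 + 4.21*y^4 - 0.4*y^3 + 9.37*y^2 - 0.18*y + 5.55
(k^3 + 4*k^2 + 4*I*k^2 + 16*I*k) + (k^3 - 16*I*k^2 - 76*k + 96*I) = 2*k^3 + 4*k^2 - 12*I*k^2 - 76*k + 16*I*k + 96*I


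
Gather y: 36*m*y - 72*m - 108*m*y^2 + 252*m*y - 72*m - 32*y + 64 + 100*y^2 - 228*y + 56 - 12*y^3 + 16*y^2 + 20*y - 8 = -144*m - 12*y^3 + y^2*(116 - 108*m) + y*(288*m - 240) + 112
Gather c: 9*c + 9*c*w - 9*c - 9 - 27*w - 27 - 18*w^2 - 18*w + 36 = 9*c*w - 18*w^2 - 45*w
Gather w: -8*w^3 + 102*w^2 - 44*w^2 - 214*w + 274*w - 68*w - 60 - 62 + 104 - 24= -8*w^3 + 58*w^2 - 8*w - 42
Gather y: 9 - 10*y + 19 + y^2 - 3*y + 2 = y^2 - 13*y + 30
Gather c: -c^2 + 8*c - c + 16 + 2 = -c^2 + 7*c + 18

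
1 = 1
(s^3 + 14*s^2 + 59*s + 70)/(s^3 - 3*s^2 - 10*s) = (s^2 + 12*s + 35)/(s*(s - 5))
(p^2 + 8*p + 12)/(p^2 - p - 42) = (p + 2)/(p - 7)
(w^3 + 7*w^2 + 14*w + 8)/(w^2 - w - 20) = (w^2 + 3*w + 2)/(w - 5)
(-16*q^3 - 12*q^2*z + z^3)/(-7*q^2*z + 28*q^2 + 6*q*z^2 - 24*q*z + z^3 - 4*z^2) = (16*q^3 + 12*q^2*z - z^3)/(7*q^2*z - 28*q^2 - 6*q*z^2 + 24*q*z - z^3 + 4*z^2)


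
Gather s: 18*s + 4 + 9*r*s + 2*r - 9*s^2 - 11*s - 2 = 2*r - 9*s^2 + s*(9*r + 7) + 2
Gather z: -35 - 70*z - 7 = -70*z - 42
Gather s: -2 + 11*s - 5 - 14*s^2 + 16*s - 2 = -14*s^2 + 27*s - 9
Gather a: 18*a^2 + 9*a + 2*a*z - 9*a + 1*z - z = 18*a^2 + 2*a*z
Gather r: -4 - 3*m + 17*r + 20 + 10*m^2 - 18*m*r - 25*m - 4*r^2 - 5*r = 10*m^2 - 28*m - 4*r^2 + r*(12 - 18*m) + 16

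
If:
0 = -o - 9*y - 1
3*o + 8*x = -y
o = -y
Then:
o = 1/8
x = -1/32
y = -1/8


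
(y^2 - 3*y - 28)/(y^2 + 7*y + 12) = (y - 7)/(y + 3)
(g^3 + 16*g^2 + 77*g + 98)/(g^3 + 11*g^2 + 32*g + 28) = (g + 7)/(g + 2)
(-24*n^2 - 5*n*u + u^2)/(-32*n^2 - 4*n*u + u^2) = (3*n + u)/(4*n + u)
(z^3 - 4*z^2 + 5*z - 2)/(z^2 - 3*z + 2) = z - 1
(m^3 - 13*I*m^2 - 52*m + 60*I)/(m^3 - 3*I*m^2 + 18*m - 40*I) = (m - 6*I)/(m + 4*I)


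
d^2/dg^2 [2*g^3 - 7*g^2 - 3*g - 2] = 12*g - 14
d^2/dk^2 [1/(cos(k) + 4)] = (sin(k)^2 + 4*cos(k) + 1)/(cos(k) + 4)^3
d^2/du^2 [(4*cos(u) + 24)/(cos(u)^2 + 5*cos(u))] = 4*(-19*sin(u)^4/cos(u)^3 + sin(u)^2 - 89 - 152/cos(u) + 180/cos(u)^2 + 319/cos(u)^3)/(cos(u) + 5)^3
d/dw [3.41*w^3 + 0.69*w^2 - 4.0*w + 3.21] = 10.23*w^2 + 1.38*w - 4.0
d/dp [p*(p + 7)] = 2*p + 7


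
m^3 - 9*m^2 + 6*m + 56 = (m - 7)*(m - 4)*(m + 2)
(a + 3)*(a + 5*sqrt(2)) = a^2 + 3*a + 5*sqrt(2)*a + 15*sqrt(2)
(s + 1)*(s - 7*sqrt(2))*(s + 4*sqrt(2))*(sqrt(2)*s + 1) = sqrt(2)*s^4 - 5*s^3 + sqrt(2)*s^3 - 59*sqrt(2)*s^2 - 5*s^2 - 59*sqrt(2)*s - 56*s - 56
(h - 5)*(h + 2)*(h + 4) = h^3 + h^2 - 22*h - 40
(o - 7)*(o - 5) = o^2 - 12*o + 35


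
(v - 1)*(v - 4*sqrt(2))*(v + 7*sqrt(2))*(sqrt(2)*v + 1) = sqrt(2)*v^4 - sqrt(2)*v^3 + 7*v^3 - 53*sqrt(2)*v^2 - 7*v^2 - 56*v + 53*sqrt(2)*v + 56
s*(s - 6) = s^2 - 6*s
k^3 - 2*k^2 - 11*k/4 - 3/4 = (k - 3)*(k + 1/2)^2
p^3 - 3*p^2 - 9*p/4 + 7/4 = (p - 7/2)*(p - 1/2)*(p + 1)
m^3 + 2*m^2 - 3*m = m*(m - 1)*(m + 3)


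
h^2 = h^2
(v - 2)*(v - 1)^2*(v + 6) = v^4 + 2*v^3 - 19*v^2 + 28*v - 12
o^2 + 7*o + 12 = (o + 3)*(o + 4)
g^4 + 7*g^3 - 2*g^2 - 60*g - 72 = (g - 3)*(g + 2)^2*(g + 6)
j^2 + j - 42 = (j - 6)*(j + 7)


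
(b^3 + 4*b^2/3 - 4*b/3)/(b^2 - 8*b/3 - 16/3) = b*(-3*b^2 - 4*b + 4)/(-3*b^2 + 8*b + 16)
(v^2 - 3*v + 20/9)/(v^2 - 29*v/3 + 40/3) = (v - 4/3)/(v - 8)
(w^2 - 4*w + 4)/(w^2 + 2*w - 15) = (w^2 - 4*w + 4)/(w^2 + 2*w - 15)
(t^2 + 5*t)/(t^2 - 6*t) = (t + 5)/(t - 6)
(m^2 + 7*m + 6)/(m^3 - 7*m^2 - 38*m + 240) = (m + 1)/(m^2 - 13*m + 40)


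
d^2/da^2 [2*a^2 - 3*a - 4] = 4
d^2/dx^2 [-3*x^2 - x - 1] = -6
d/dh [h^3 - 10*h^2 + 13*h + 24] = 3*h^2 - 20*h + 13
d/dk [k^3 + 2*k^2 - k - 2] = 3*k^2 + 4*k - 1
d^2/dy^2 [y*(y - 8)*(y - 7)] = 6*y - 30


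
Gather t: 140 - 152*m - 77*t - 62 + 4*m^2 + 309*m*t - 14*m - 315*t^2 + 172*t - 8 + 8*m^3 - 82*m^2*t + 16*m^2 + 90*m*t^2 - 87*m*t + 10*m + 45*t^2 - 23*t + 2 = 8*m^3 + 20*m^2 - 156*m + t^2*(90*m - 270) + t*(-82*m^2 + 222*m + 72) + 72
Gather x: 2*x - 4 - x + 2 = x - 2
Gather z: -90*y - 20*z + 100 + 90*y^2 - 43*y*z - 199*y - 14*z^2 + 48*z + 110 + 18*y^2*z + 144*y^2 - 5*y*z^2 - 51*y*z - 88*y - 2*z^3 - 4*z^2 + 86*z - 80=234*y^2 - 377*y - 2*z^3 + z^2*(-5*y - 18) + z*(18*y^2 - 94*y + 114) + 130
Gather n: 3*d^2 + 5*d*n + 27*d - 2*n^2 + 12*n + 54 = 3*d^2 + 27*d - 2*n^2 + n*(5*d + 12) + 54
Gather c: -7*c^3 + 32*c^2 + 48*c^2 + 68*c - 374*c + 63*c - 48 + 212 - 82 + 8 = -7*c^3 + 80*c^2 - 243*c + 90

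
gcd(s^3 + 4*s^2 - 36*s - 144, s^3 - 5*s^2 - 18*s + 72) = s^2 - 2*s - 24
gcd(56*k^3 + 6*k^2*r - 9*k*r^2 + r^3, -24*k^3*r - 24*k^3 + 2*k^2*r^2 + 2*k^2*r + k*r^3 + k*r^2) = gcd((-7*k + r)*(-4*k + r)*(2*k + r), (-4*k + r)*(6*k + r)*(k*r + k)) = -4*k + r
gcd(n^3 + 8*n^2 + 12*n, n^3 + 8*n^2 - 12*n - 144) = n + 6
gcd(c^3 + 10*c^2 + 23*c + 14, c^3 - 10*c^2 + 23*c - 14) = 1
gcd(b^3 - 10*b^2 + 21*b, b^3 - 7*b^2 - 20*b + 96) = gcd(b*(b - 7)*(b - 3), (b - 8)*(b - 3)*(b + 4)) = b - 3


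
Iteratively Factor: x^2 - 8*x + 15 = (x - 5)*(x - 3)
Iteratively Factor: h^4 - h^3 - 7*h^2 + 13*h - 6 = (h + 3)*(h^3 - 4*h^2 + 5*h - 2) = (h - 2)*(h + 3)*(h^2 - 2*h + 1) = (h - 2)*(h - 1)*(h + 3)*(h - 1)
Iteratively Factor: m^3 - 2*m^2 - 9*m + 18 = (m - 3)*(m^2 + m - 6) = (m - 3)*(m + 3)*(m - 2)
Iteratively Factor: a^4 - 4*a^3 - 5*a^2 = (a - 5)*(a^3 + a^2) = a*(a - 5)*(a^2 + a) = a*(a - 5)*(a + 1)*(a)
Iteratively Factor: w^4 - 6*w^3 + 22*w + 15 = (w - 3)*(w^3 - 3*w^2 - 9*w - 5) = (w - 3)*(w + 1)*(w^2 - 4*w - 5) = (w - 3)*(w + 1)^2*(w - 5)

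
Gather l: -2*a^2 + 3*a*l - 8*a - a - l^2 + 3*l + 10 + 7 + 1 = -2*a^2 - 9*a - l^2 + l*(3*a + 3) + 18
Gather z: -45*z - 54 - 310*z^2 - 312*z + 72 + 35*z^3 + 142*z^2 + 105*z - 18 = 35*z^3 - 168*z^2 - 252*z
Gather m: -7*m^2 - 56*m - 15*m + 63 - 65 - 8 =-7*m^2 - 71*m - 10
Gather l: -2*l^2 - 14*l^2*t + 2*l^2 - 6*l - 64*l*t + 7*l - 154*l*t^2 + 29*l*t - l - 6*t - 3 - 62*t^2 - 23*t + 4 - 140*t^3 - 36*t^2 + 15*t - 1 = -14*l^2*t + l*(-154*t^2 - 35*t) - 140*t^3 - 98*t^2 - 14*t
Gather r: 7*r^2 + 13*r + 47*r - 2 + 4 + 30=7*r^2 + 60*r + 32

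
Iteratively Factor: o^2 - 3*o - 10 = (o - 5)*(o + 2)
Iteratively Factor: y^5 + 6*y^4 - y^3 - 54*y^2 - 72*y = (y + 2)*(y^4 + 4*y^3 - 9*y^2 - 36*y) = (y - 3)*(y + 2)*(y^3 + 7*y^2 + 12*y) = (y - 3)*(y + 2)*(y + 4)*(y^2 + 3*y) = y*(y - 3)*(y + 2)*(y + 4)*(y + 3)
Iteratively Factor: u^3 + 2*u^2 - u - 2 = (u + 2)*(u^2 - 1) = (u - 1)*(u + 2)*(u + 1)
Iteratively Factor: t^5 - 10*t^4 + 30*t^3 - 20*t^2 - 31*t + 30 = (t + 1)*(t^4 - 11*t^3 + 41*t^2 - 61*t + 30) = (t - 2)*(t + 1)*(t^3 - 9*t^2 + 23*t - 15) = (t - 2)*(t - 1)*(t + 1)*(t^2 - 8*t + 15) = (t - 5)*(t - 2)*(t - 1)*(t + 1)*(t - 3)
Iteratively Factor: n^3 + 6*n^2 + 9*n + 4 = (n + 1)*(n^2 + 5*n + 4) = (n + 1)*(n + 4)*(n + 1)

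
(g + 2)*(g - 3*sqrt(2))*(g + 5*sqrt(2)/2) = g^3 - sqrt(2)*g^2/2 + 2*g^2 - 15*g - sqrt(2)*g - 30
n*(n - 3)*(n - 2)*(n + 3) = n^4 - 2*n^3 - 9*n^2 + 18*n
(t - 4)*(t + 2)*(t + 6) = t^3 + 4*t^2 - 20*t - 48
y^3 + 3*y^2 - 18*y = y*(y - 3)*(y + 6)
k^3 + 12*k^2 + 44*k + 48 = (k + 2)*(k + 4)*(k + 6)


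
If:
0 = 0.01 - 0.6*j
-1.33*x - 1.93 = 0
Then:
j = 0.02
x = -1.45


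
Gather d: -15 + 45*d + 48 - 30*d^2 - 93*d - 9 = -30*d^2 - 48*d + 24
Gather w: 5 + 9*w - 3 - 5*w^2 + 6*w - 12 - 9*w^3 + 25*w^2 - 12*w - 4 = -9*w^3 + 20*w^2 + 3*w - 14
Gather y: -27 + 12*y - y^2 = -y^2 + 12*y - 27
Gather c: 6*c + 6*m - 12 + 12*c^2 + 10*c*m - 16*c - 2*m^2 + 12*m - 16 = 12*c^2 + c*(10*m - 10) - 2*m^2 + 18*m - 28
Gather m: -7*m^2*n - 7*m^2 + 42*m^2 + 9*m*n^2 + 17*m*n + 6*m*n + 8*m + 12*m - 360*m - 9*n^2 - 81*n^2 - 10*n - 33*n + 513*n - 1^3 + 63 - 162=m^2*(35 - 7*n) + m*(9*n^2 + 23*n - 340) - 90*n^2 + 470*n - 100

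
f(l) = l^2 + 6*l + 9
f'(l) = 2*l + 6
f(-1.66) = 1.80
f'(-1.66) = 2.68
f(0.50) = 12.25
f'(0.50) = 7.00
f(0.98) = 15.84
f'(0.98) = 7.96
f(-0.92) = 4.33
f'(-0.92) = 4.16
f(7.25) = 105.06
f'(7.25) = 20.50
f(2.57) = 31.02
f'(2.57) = 11.14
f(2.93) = 35.16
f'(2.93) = 11.86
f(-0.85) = 4.62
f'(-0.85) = 4.30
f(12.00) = 225.00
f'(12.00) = 30.00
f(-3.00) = 0.00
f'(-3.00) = 0.00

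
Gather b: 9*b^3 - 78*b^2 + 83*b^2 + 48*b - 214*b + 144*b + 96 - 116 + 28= 9*b^3 + 5*b^2 - 22*b + 8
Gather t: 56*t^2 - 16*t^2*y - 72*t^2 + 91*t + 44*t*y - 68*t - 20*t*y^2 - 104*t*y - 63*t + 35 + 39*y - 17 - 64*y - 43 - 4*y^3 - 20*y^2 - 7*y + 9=t^2*(-16*y - 16) + t*(-20*y^2 - 60*y - 40) - 4*y^3 - 20*y^2 - 32*y - 16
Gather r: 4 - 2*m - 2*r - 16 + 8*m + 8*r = 6*m + 6*r - 12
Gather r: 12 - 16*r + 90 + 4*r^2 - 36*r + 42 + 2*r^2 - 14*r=6*r^2 - 66*r + 144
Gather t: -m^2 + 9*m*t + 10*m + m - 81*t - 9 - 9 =-m^2 + 11*m + t*(9*m - 81) - 18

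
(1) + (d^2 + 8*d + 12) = d^2 + 8*d + 13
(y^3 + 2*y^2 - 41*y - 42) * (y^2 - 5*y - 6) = y^5 - 3*y^4 - 57*y^3 + 151*y^2 + 456*y + 252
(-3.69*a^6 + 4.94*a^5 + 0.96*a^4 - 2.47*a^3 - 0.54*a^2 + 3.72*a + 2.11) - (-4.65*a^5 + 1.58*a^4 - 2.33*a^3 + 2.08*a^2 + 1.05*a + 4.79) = -3.69*a^6 + 9.59*a^5 - 0.62*a^4 - 0.14*a^3 - 2.62*a^2 + 2.67*a - 2.68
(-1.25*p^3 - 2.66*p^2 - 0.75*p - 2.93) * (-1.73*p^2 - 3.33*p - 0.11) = 2.1625*p^5 + 8.7643*p^4 + 10.2928*p^3 + 7.859*p^2 + 9.8394*p + 0.3223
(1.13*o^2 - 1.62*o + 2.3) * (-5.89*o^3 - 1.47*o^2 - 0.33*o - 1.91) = -6.6557*o^5 + 7.8807*o^4 - 11.5385*o^3 - 5.0047*o^2 + 2.3352*o - 4.393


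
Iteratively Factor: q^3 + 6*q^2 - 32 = (q + 4)*(q^2 + 2*q - 8) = (q - 2)*(q + 4)*(q + 4)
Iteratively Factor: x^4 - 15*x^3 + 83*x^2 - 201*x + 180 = (x - 3)*(x^3 - 12*x^2 + 47*x - 60) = (x - 4)*(x - 3)*(x^2 - 8*x + 15) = (x - 4)*(x - 3)^2*(x - 5)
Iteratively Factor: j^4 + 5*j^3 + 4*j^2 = (j)*(j^3 + 5*j^2 + 4*j) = j*(j + 4)*(j^2 + j) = j^2*(j + 4)*(j + 1)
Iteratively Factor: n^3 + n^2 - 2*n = (n + 2)*(n^2 - n) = (n - 1)*(n + 2)*(n)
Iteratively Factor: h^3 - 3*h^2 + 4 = (h - 2)*(h^2 - h - 2) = (h - 2)^2*(h + 1)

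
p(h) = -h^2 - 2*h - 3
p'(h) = -2*h - 2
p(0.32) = -3.74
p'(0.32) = -2.64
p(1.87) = -10.24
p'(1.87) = -5.74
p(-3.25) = -7.06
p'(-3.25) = 4.50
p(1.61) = -8.81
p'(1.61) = -5.22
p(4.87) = -36.46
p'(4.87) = -11.74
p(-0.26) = -2.55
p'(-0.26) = -1.48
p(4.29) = -29.98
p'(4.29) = -10.58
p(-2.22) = -3.49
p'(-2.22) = 2.44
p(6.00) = -51.00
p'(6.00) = -14.00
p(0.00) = -3.00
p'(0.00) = -2.00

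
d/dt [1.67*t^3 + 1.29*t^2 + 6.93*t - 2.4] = 5.01*t^2 + 2.58*t + 6.93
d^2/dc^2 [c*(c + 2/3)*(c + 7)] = 6*c + 46/3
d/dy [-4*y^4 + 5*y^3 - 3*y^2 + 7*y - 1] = -16*y^3 + 15*y^2 - 6*y + 7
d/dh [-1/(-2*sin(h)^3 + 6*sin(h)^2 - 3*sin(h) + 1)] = 3*(4*sin(h) + cos(2*h) - 2)*cos(h)/(2*sin(h)^3 - 6*sin(h)^2 + 3*sin(h) - 1)^2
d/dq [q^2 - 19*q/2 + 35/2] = 2*q - 19/2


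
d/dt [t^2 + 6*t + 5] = 2*t + 6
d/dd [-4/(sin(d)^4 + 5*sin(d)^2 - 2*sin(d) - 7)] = 8*(2*sin(d)^3 + 5*sin(d) - 1)*cos(d)/(sin(d)^4 + 5*sin(d)^2 - 2*sin(d) - 7)^2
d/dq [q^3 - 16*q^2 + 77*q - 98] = 3*q^2 - 32*q + 77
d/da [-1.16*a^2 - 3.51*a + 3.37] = -2.32*a - 3.51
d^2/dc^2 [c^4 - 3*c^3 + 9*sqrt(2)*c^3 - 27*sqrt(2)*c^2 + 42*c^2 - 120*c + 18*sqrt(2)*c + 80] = 12*c^2 - 18*c + 54*sqrt(2)*c - 54*sqrt(2) + 84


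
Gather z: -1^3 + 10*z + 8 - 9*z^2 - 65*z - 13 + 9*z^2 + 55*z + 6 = 0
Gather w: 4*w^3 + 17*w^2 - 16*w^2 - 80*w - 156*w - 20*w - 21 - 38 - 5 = 4*w^3 + w^2 - 256*w - 64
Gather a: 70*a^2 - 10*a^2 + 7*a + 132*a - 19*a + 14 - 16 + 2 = 60*a^2 + 120*a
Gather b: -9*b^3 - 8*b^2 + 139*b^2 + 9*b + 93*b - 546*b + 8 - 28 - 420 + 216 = -9*b^3 + 131*b^2 - 444*b - 224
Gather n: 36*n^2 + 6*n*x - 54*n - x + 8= 36*n^2 + n*(6*x - 54) - x + 8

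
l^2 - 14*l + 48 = (l - 8)*(l - 6)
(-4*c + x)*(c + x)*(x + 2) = -4*c^2*x - 8*c^2 - 3*c*x^2 - 6*c*x + x^3 + 2*x^2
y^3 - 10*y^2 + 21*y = y*(y - 7)*(y - 3)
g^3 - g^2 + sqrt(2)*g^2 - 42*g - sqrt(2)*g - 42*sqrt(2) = (g - 7)*(g + 6)*(g + sqrt(2))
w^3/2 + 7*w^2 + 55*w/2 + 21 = (w/2 + 1/2)*(w + 6)*(w + 7)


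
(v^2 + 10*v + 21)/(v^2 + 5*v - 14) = (v + 3)/(v - 2)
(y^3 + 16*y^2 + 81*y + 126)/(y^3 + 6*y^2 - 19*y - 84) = (y + 6)/(y - 4)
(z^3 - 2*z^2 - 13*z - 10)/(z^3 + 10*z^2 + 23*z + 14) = (z - 5)/(z + 7)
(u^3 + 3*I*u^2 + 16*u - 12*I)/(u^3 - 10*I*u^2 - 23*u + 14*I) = (u + 6*I)/(u - 7*I)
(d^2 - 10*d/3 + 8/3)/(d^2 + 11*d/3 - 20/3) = (d - 2)/(d + 5)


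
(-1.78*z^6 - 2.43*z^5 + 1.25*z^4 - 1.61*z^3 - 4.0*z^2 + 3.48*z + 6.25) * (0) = 0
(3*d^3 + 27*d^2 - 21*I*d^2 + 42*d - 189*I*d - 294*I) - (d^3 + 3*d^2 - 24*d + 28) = 2*d^3 + 24*d^2 - 21*I*d^2 + 66*d - 189*I*d - 28 - 294*I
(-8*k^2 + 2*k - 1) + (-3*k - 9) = -8*k^2 - k - 10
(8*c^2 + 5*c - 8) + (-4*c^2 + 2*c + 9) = 4*c^2 + 7*c + 1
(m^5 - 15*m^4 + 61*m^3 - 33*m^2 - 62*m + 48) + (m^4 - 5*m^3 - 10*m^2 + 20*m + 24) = m^5 - 14*m^4 + 56*m^3 - 43*m^2 - 42*m + 72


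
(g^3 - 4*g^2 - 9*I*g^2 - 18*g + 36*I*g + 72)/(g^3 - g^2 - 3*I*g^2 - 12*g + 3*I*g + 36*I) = (g - 6*I)/(g + 3)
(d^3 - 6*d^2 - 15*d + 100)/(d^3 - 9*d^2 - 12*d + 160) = (d - 5)/(d - 8)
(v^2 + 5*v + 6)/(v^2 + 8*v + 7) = (v^2 + 5*v + 6)/(v^2 + 8*v + 7)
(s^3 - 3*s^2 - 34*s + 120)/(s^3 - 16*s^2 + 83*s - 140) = (s + 6)/(s - 7)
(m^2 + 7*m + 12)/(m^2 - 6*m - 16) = (m^2 + 7*m + 12)/(m^2 - 6*m - 16)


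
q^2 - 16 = (q - 4)*(q + 4)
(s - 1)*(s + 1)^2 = s^3 + s^2 - s - 1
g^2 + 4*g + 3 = (g + 1)*(g + 3)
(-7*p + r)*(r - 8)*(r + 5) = -7*p*r^2 + 21*p*r + 280*p + r^3 - 3*r^2 - 40*r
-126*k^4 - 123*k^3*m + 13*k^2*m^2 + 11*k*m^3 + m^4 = (-3*k + m)*(k + m)*(6*k + m)*(7*k + m)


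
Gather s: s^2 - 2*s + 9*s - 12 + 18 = s^2 + 7*s + 6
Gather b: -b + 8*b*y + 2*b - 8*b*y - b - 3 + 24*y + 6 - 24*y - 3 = 0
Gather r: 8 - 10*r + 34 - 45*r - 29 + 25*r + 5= 18 - 30*r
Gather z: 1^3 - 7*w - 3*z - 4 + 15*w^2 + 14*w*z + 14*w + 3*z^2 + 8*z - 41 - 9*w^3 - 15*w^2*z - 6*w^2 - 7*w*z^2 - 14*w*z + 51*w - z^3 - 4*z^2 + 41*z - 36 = -9*w^3 + 9*w^2 + 58*w - z^3 + z^2*(-7*w - 1) + z*(46 - 15*w^2) - 80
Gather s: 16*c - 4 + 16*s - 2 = 16*c + 16*s - 6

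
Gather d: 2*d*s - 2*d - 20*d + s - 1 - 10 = d*(2*s - 22) + s - 11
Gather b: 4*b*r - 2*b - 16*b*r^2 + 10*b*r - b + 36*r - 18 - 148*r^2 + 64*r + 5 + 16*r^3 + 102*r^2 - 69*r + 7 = b*(-16*r^2 + 14*r - 3) + 16*r^3 - 46*r^2 + 31*r - 6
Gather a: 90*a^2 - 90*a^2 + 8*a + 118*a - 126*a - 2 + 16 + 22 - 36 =0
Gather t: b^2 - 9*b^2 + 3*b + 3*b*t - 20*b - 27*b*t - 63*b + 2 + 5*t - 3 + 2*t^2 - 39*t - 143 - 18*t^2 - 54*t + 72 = -8*b^2 - 80*b - 16*t^2 + t*(-24*b - 88) - 72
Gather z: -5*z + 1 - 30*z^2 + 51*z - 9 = -30*z^2 + 46*z - 8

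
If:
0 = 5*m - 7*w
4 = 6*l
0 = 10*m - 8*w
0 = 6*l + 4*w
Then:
No Solution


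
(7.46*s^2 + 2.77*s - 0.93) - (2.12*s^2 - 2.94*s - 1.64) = 5.34*s^2 + 5.71*s + 0.71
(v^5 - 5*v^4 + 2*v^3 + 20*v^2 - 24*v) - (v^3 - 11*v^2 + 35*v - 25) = v^5 - 5*v^4 + v^3 + 31*v^2 - 59*v + 25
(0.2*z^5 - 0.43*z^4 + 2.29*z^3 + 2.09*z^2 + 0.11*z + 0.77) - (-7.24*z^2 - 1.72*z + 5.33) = 0.2*z^5 - 0.43*z^4 + 2.29*z^3 + 9.33*z^2 + 1.83*z - 4.56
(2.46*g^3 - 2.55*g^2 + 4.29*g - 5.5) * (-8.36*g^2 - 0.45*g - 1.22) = -20.5656*g^5 + 20.211*g^4 - 37.7181*g^3 + 47.1605*g^2 - 2.7588*g + 6.71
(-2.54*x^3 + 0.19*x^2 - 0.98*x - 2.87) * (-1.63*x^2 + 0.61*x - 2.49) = 4.1402*x^5 - 1.8591*x^4 + 8.0379*x^3 + 3.6072*x^2 + 0.6895*x + 7.1463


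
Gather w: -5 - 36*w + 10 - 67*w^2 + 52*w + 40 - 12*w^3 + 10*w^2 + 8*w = -12*w^3 - 57*w^2 + 24*w + 45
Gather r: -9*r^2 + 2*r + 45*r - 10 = -9*r^2 + 47*r - 10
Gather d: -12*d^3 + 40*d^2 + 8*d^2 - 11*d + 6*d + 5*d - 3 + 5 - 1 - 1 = -12*d^3 + 48*d^2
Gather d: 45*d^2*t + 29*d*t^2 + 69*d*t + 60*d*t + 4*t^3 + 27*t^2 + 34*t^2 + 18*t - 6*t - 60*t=45*d^2*t + d*(29*t^2 + 129*t) + 4*t^3 + 61*t^2 - 48*t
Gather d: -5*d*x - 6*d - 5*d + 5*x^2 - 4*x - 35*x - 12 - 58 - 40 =d*(-5*x - 11) + 5*x^2 - 39*x - 110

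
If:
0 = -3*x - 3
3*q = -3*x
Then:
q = 1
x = -1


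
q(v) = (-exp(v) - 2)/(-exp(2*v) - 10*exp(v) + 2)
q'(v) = (-exp(v) - 2)*(2*exp(2*v) + 10*exp(v))/(-exp(2*v) - 10*exp(v) + 2)^2 - exp(v)/(-exp(2*v) - 10*exp(v) + 2)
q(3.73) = 0.02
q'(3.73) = -0.02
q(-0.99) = 1.28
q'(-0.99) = -2.55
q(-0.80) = 0.91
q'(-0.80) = -1.48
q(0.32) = 0.25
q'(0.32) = -0.22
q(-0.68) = 0.75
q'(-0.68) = -1.11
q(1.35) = 0.11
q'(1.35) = -0.08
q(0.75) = 0.17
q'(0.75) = -0.13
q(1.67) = 0.09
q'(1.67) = -0.06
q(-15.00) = -1.00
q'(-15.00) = 0.00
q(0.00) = 0.33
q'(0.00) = -0.33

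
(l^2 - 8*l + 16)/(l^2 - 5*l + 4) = (l - 4)/(l - 1)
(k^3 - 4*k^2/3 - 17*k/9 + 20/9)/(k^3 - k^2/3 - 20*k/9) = (k - 1)/k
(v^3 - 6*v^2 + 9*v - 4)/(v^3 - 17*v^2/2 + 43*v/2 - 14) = 2*(v - 1)/(2*v - 7)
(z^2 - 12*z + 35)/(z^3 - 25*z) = (z - 7)/(z*(z + 5))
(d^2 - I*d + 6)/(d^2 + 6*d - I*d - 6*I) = (d^2 - I*d + 6)/(d^2 + d*(6 - I) - 6*I)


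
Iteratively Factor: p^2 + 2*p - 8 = (p - 2)*(p + 4)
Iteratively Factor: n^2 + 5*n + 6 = (n + 2)*(n + 3)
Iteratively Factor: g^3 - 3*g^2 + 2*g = (g)*(g^2 - 3*g + 2) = g*(g - 1)*(g - 2)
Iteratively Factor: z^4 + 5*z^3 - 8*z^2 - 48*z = (z + 4)*(z^3 + z^2 - 12*z) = z*(z + 4)*(z^2 + z - 12) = z*(z - 3)*(z + 4)*(z + 4)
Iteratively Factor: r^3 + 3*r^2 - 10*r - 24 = (r - 3)*(r^2 + 6*r + 8) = (r - 3)*(r + 4)*(r + 2)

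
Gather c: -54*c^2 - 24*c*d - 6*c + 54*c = -54*c^2 + c*(48 - 24*d)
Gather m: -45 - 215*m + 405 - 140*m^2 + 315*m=-140*m^2 + 100*m + 360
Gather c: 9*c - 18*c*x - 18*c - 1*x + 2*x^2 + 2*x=c*(-18*x - 9) + 2*x^2 + x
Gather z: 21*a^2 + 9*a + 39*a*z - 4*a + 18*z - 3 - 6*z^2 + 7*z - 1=21*a^2 + 5*a - 6*z^2 + z*(39*a + 25) - 4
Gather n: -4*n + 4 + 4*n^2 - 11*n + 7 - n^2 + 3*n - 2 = 3*n^2 - 12*n + 9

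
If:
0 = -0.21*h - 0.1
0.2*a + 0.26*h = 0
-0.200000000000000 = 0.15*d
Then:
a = 0.62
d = -1.33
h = -0.48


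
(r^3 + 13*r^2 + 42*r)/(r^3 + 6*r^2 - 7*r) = (r + 6)/(r - 1)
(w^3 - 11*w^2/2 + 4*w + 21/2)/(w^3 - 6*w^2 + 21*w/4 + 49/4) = 2*(w - 3)/(2*w - 7)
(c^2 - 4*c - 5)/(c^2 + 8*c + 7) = (c - 5)/(c + 7)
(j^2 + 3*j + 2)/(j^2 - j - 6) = (j + 1)/(j - 3)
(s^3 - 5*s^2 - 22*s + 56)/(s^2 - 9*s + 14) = s + 4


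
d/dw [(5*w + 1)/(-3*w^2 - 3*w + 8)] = (15*w^2 + 6*w + 43)/(9*w^4 + 18*w^3 - 39*w^2 - 48*w + 64)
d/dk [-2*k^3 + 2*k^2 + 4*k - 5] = -6*k^2 + 4*k + 4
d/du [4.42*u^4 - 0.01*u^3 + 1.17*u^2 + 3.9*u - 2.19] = 17.68*u^3 - 0.03*u^2 + 2.34*u + 3.9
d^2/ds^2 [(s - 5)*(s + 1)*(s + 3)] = 6*s - 2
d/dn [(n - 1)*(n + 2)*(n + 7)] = 3*n^2 + 16*n + 5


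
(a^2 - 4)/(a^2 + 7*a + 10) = (a - 2)/(a + 5)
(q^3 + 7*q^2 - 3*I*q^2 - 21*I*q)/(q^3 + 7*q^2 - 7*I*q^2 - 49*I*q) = (q - 3*I)/(q - 7*I)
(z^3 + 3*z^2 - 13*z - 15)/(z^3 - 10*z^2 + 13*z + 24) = (z + 5)/(z - 8)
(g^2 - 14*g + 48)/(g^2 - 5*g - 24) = (g - 6)/(g + 3)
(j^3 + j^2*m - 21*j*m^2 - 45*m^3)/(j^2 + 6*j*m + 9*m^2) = j - 5*m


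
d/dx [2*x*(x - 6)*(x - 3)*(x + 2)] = 8*x^3 - 42*x^2 + 72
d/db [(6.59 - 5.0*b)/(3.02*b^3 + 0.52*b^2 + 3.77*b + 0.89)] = (30.2*b^3 - 57.1054*b^2 - 6.8536*b - 29.2943)/(9.1204*b^6 + 3.1408*b^5 + 23.0412*b^4 + 9.2964*b^3 + 15.1385*b^2 + 6.7106*b + 0.7921)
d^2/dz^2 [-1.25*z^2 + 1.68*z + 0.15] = -2.50000000000000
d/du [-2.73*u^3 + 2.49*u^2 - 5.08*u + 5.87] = -8.19*u^2 + 4.98*u - 5.08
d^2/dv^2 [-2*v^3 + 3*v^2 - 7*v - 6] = 6 - 12*v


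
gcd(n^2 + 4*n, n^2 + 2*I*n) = n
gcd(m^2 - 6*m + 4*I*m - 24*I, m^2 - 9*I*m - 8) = 1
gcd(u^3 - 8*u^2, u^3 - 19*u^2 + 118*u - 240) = u - 8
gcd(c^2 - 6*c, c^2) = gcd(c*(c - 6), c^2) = c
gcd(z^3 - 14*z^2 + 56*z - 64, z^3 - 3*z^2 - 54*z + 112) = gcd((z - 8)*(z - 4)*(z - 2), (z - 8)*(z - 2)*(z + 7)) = z^2 - 10*z + 16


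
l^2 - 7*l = l*(l - 7)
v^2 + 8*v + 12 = (v + 2)*(v + 6)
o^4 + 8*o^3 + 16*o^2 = o^2*(o + 4)^2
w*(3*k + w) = 3*k*w + w^2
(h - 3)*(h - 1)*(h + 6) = h^3 + 2*h^2 - 21*h + 18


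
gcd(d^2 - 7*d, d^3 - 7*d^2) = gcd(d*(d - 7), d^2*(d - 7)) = d^2 - 7*d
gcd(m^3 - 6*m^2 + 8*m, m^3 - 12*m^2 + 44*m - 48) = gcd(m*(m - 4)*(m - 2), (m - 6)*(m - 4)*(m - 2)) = m^2 - 6*m + 8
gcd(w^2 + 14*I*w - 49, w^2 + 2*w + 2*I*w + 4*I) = 1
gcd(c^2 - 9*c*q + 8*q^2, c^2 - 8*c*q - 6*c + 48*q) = -c + 8*q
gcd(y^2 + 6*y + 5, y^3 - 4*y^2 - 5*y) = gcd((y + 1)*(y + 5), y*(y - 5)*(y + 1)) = y + 1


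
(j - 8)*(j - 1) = j^2 - 9*j + 8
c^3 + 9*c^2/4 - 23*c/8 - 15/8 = (c - 5/4)*(c + 1/2)*(c + 3)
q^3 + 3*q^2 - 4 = (q - 1)*(q + 2)^2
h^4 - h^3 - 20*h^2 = h^2*(h - 5)*(h + 4)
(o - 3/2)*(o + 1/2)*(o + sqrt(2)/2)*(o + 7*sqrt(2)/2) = o^4 - o^3 + 4*sqrt(2)*o^3 - 4*sqrt(2)*o^2 + 11*o^2/4 - 3*sqrt(2)*o - 7*o/2 - 21/8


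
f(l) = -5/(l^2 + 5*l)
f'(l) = -5*(-2*l - 5)/(l^2 + 5*l)^2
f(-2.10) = 0.82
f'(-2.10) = 0.11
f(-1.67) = 0.90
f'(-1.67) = 0.27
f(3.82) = -0.15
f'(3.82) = 0.06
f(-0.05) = 20.20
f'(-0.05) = 399.96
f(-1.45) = 0.97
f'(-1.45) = 0.40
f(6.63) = -0.06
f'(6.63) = 0.02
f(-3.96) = 1.21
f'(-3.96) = -0.86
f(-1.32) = 1.03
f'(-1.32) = 0.50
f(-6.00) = -0.83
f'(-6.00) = -0.97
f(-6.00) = -0.83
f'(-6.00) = -0.97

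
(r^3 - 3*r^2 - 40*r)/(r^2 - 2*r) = (r^2 - 3*r - 40)/(r - 2)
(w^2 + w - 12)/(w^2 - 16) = (w - 3)/(w - 4)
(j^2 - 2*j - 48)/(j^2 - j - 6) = (-j^2 + 2*j + 48)/(-j^2 + j + 6)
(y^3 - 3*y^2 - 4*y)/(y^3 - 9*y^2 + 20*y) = (y + 1)/(y - 5)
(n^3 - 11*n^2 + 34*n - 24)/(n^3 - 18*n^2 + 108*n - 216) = (n^2 - 5*n + 4)/(n^2 - 12*n + 36)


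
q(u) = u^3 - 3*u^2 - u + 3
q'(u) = 3*u^2 - 6*u - 1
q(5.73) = 86.90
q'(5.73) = 63.12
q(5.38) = 66.51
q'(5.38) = 53.55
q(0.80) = 0.79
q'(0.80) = -3.88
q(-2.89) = -43.30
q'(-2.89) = 41.40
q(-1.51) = -5.77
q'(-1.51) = 14.90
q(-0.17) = 3.08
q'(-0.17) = 0.11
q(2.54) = -2.51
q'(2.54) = 3.11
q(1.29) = -1.14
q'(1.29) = -3.75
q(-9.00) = -960.00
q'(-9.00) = 296.00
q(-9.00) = -960.00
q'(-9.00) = 296.00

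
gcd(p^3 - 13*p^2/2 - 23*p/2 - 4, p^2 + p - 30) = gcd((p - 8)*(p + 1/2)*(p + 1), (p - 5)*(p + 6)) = 1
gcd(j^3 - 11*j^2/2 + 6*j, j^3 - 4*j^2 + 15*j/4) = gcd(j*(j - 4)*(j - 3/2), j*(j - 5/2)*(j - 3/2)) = j^2 - 3*j/2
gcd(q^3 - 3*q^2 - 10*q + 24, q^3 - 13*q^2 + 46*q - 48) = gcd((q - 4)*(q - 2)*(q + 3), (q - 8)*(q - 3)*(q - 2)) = q - 2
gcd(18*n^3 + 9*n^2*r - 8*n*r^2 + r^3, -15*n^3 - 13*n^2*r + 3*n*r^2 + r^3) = -3*n^2 - 2*n*r + r^2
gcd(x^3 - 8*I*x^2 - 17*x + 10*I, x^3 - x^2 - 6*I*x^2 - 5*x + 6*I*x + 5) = x^2 - 6*I*x - 5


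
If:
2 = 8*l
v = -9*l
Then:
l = 1/4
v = -9/4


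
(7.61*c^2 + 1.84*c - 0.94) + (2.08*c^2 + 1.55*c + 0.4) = 9.69*c^2 + 3.39*c - 0.54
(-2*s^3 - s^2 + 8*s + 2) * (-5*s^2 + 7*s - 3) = 10*s^5 - 9*s^4 - 41*s^3 + 49*s^2 - 10*s - 6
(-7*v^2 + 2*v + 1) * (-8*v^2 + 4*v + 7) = 56*v^4 - 44*v^3 - 49*v^2 + 18*v + 7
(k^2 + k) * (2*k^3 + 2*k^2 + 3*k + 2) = 2*k^5 + 4*k^4 + 5*k^3 + 5*k^2 + 2*k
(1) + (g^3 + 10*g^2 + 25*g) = g^3 + 10*g^2 + 25*g + 1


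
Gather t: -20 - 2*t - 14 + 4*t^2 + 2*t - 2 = 4*t^2 - 36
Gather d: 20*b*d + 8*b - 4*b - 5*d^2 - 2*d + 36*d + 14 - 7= 4*b - 5*d^2 + d*(20*b + 34) + 7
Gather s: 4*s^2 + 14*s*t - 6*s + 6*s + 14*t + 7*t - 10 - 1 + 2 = 4*s^2 + 14*s*t + 21*t - 9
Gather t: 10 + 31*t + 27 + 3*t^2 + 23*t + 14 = 3*t^2 + 54*t + 51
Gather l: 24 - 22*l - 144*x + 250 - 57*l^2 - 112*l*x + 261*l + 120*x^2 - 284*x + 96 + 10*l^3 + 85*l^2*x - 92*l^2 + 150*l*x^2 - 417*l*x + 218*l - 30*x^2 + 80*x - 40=10*l^3 + l^2*(85*x - 149) + l*(150*x^2 - 529*x + 457) + 90*x^2 - 348*x + 330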